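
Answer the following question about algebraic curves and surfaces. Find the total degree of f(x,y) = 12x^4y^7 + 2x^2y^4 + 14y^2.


Examine each term for its total degree (sum of exponents).
  Term '12x^4y^7' has total degree 4+7 = 11.
  Term '2x^2y^4' has total degree 2+4 = 6.
  Term '14y^2' has total degree 0+2 = 2.
The maximum total degree among all terms is 11.

11


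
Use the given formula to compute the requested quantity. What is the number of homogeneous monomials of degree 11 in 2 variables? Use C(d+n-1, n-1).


The number of degree-11 monomials in 2 variables is C(d+n-1, n-1).
= C(11+2-1, 2-1) = C(12, 1)
= 12

12


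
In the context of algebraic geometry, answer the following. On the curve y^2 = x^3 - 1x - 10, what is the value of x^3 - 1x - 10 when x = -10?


Compute x^3 - 1x - 10 at x = -10:
x^3 = (-10)^3 = -1000
(-1)*x = (-1)*(-10) = 10
Sum: -1000 + 10 - 10 = -1000

-1000


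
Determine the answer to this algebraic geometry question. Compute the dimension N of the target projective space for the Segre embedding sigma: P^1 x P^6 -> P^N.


The Segre embedding maps P^m x P^n into P^N via
all products of coordinates from each factor.
N = (m+1)(n+1) - 1
N = (1+1)(6+1) - 1
N = 2*7 - 1
N = 14 - 1 = 13

13


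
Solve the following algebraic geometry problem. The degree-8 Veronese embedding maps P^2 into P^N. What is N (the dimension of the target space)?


The Veronese embedding v_d: P^n -> P^N maps each point to all
degree-d monomials in n+1 homogeneous coordinates.
N = C(n+d, d) - 1
N = C(2+8, 8) - 1
N = C(10, 8) - 1
C(10, 8) = 45
N = 45 - 1 = 44

44


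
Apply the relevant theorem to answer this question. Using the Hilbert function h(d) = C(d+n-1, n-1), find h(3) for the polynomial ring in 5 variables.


The Hilbert function for the polynomial ring in 5 variables is:
h(d) = C(d+n-1, n-1)
h(3) = C(3+5-1, 5-1) = C(7, 4)
= 7! / (4! * 3!)
= 35

35


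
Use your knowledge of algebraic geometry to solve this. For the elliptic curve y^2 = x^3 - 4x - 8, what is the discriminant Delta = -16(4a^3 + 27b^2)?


Compute each component:
4a^3 = 4*(-4)^3 = 4*(-64) = -256
27b^2 = 27*(-8)^2 = 27*64 = 1728
4a^3 + 27b^2 = -256 + 1728 = 1472
Delta = -16*1472 = -23552

-23552


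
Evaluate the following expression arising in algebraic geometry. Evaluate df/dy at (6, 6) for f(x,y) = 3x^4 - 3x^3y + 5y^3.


df/dy = (-3)*x^3 + 3*5*y^2
At (6,6): (-3)*6^3 + 3*5*6^2
= -648 + 540
= -108

-108


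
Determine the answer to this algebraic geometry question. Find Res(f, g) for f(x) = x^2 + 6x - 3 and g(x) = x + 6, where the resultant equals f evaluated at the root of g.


For Res(f, x - c), we evaluate f at x = c.
f(-6) = (-6)^2 + 6*(-6) - 3
= 36 - 36 - 3
= 0 - 3 = -3
Res(f, g) = -3

-3


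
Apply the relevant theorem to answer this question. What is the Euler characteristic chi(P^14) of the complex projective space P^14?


The complex projective space P^14 has one cell in each even real dimension 0, 2, ..., 28.
The cohomology groups are H^{2k}(P^14) = Z for k = 0,...,14, and 0 otherwise.
Euler characteristic = sum of Betti numbers = 1 per even-dimensional cohomology group.
chi(P^14) = 14 + 1 = 15

15


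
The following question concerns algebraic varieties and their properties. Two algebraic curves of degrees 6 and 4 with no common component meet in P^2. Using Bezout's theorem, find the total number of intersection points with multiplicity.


Bezout's theorem states the intersection count equals the product of degrees.
Intersection count = 6 * 4 = 24

24


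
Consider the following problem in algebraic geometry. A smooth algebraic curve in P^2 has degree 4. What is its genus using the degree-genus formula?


Using the genus formula for smooth plane curves:
g = (d-1)(d-2)/2
g = (4-1)(4-2)/2
g = 3*2/2
g = 6/2 = 3

3


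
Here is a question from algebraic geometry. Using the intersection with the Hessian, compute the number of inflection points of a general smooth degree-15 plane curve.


For a general smooth plane curve C of degree d, the inflection points are
the intersection of C with its Hessian curve, which has degree 3(d-2).
By Bezout, the total intersection number is d * 3(d-2) = 15 * 39 = 585.
For a general curve every flex is ordinary, so each contributes
multiplicity 1 to C·Hess(C), and the number of distinct inflection
points is 3d(d-2).
Inflection points = 3*15*(15-2) = 3*15*13 = 585

585


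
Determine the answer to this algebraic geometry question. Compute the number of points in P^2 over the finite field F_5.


P^2(F_5) has (q^(n+1) - 1)/(q - 1) points.
= 5^2 + 5^1 + 5^0
= 25 + 5 + 1
= 31

31


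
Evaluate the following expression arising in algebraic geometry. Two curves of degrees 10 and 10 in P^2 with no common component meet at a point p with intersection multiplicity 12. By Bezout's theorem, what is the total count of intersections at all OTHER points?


By Bezout's theorem, the total intersection number is d1 * d2.
Total = 10 * 10 = 100
Intersection multiplicity at p = 12
Remaining intersections = 100 - 12 = 88

88


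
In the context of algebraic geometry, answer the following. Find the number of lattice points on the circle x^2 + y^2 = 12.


Systematically check integer values of x where x^2 <= 12.
For each valid x, check if 12 - x^2 is a perfect square.
Total integer solutions found: 0

0


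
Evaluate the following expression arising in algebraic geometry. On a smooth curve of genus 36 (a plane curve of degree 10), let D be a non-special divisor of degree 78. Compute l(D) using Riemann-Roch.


First, compute the genus of a smooth plane curve of degree 10:
g = (d-1)(d-2)/2 = (10-1)(10-2)/2 = 36
For a non-special divisor D (i.e., h^1(D) = 0), Riemann-Roch gives:
l(D) = deg(D) - g + 1
Since deg(D) = 78 >= 2g - 1 = 71, D is non-special.
l(D) = 78 - 36 + 1 = 43

43


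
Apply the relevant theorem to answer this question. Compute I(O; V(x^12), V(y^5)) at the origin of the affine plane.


The intersection multiplicity of V(x^a) and V(y^b) at the origin is:
I(O; V(x^12), V(y^5)) = dim_k(k[x,y]/(x^12, y^5))
A basis for k[x,y]/(x^12, y^5) is the set of monomials x^i * y^j
where 0 <= i < 12 and 0 <= j < 5.
The number of such monomials is 12 * 5 = 60

60


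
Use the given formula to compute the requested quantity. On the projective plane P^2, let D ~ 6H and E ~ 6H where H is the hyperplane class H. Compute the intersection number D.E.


Using bilinearity of the intersection pairing on the projective plane P^2:
(aH).(bH) = ab * (H.H)
We have H^2 = 1 (Bezout).
D.E = (6H).(6H) = 6*6*1
= 36*1
= 36

36


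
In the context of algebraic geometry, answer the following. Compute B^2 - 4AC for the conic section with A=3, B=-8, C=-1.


The discriminant of a conic Ax^2 + Bxy + Cy^2 + ... = 0 is B^2 - 4AC.
B^2 = (-8)^2 = 64
4AC = 4*3*(-1) = -12
Discriminant = 64 + 12 = 76

76


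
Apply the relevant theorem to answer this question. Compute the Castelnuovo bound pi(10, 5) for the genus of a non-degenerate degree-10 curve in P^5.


Castelnuovo's bound: write d - 1 = m(r-1) + epsilon with 0 <= epsilon < r-1.
d - 1 = 10 - 1 = 9
r - 1 = 5 - 1 = 4
9 = 2*4 + 1, so m = 2, epsilon = 1
pi(d, r) = m(m-1)(r-1)/2 + m*epsilon
= 2*1*4/2 + 2*1
= 8/2 + 2
= 4 + 2 = 6

6


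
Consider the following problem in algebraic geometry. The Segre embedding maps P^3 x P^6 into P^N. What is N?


The Segre embedding maps P^m x P^n into P^N via
all products of coordinates from each factor.
N = (m+1)(n+1) - 1
N = (3+1)(6+1) - 1
N = 4*7 - 1
N = 28 - 1 = 27

27


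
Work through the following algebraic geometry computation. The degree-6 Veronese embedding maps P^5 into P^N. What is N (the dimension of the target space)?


The Veronese embedding v_d: P^n -> P^N maps each point to all
degree-d monomials in n+1 homogeneous coordinates.
N = C(n+d, d) - 1
N = C(5+6, 6) - 1
N = C(11, 6) - 1
C(11, 6) = 462
N = 462 - 1 = 461

461


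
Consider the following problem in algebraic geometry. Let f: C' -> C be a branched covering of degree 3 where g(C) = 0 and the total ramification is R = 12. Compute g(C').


Riemann-Hurwitz formula: 2g' - 2 = d(2g - 2) + R
Given: d = 3, g = 0, R = 12
2g' - 2 = 3*(2*0 - 2) + 12
2g' - 2 = 3*(-2) + 12
2g' - 2 = -6 + 12 = 6
2g' = 8
g' = 4

4


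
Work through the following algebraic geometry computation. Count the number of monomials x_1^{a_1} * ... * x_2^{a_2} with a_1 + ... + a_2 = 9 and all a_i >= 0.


The number of degree-9 monomials in 2 variables is C(d+n-1, n-1).
= C(9+2-1, 2-1) = C(10, 1)
= 10

10


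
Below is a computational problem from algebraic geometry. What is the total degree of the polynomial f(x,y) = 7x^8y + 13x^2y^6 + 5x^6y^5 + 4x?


Examine each term for its total degree (sum of exponents).
  Term '7x^8y' has total degree 8+1 = 9.
  Term '13x^2y^6' has total degree 2+6 = 8.
  Term '5x^6y^5' has total degree 6+5 = 11.
  Term '4x' has total degree 1+0 = 1.
The maximum total degree among all terms is 11.

11


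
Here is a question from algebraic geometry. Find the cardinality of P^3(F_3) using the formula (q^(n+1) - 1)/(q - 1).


P^3(F_3) has (q^(n+1) - 1)/(q - 1) points.
= 3^3 + 3^2 + 3^1 + 3^0
= 27 + 9 + 3 + 1
= 40

40


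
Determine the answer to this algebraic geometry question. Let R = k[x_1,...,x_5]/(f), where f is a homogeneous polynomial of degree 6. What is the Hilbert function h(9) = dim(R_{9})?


For R = k[x_1,...,x_n]/(f) with f homogeneous of degree e:
The Hilbert series is (1 - t^e)/(1 - t)^n.
So h(d) = C(d+n-1, n-1) - C(d-e+n-1, n-1) for d >= e.
With n=5, e=6, d=9:
C(9+5-1, 5-1) = C(13, 4) = 715
C(9-6+5-1, 5-1) = C(7, 4) = 35
h(9) = 715 - 35 = 680

680


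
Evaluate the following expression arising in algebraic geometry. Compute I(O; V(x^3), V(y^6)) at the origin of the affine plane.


The intersection multiplicity of V(x^a) and V(y^b) at the origin is:
I(O; V(x^3), V(y^6)) = dim_k(k[x,y]/(x^3, y^6))
A basis for k[x,y]/(x^3, y^6) is the set of monomials x^i * y^j
where 0 <= i < 3 and 0 <= j < 6.
The number of such monomials is 3 * 6 = 18

18


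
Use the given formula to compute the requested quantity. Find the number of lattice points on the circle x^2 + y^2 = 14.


Systematically check integer values of x where x^2 <= 14.
For each valid x, check if 14 - x^2 is a perfect square.
Total integer solutions found: 0

0


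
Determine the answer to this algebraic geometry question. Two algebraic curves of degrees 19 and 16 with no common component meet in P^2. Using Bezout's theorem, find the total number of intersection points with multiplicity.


Bezout's theorem states the intersection count equals the product of degrees.
Intersection count = 19 * 16 = 304

304


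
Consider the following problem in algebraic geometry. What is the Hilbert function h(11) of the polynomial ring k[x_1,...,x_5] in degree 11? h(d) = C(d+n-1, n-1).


The Hilbert function for the polynomial ring in 5 variables is:
h(d) = C(d+n-1, n-1)
h(11) = C(11+5-1, 5-1) = C(15, 4)
= 15! / (4! * 11!)
= 1365

1365


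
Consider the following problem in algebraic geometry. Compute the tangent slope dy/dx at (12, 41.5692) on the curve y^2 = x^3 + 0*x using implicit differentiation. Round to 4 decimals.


Using implicit differentiation of y^2 = x^3 + 0*x:
2y * dy/dx = 3x^2 + 0
dy/dx = (3x^2 + 0)/(2y)
Numerator: 3*12^2 + 0 = 432
Denominator: 2*41.5692 = 83.1384
dy/dx = 432/83.1384 = 5.1962

5.1962


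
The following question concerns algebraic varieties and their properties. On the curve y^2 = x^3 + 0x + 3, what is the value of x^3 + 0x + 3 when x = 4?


Compute x^3 + 0x + 3 at x = 4:
x^3 = 4^3 = 64
0*x = 0*4 = 0
Sum: 64 + 0 + 3 = 67

67


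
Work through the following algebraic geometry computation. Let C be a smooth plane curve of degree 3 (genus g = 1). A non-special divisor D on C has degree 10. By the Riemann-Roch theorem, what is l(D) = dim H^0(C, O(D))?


First, compute the genus of a smooth plane curve of degree 3:
g = (d-1)(d-2)/2 = (3-1)(3-2)/2 = 1
For a non-special divisor D (i.e., h^1(D) = 0), Riemann-Roch gives:
l(D) = deg(D) - g + 1
Since deg(D) = 10 >= 2g - 1 = 1, D is non-special.
l(D) = 10 - 1 + 1 = 10

10


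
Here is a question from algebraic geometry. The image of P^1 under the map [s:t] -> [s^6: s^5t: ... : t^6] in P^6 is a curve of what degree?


The rational normal curve in P^6 is the image of P^1 under the 6-uple Veronese.
A general hyperplane in P^6 pulls back to a degree-6 form on P^1, which has 6 zeros,
so the curve meets a general hyperplane in 6 points. Degree = 6.

6


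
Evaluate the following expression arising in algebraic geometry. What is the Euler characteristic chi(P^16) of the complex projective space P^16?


The complex projective space P^16 has one cell in each even real dimension 0, 2, ..., 32.
The cohomology groups are H^{2k}(P^16) = Z for k = 0,...,16, and 0 otherwise.
Euler characteristic = sum of Betti numbers = 1 per even-dimensional cohomology group.
chi(P^16) = 16 + 1 = 17

17


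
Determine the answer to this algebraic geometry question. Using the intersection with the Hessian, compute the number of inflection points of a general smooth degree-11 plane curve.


For a general smooth plane curve C of degree d, the inflection points are
the intersection of C with its Hessian curve, which has degree 3(d-2).
By Bezout, the total intersection number is d * 3(d-2) = 11 * 27 = 297.
For a general curve every flex is ordinary, so each contributes
multiplicity 1 to C·Hess(C), and the number of distinct inflection
points is 3d(d-2).
Inflection points = 3*11*(11-2) = 3*11*9 = 297

297


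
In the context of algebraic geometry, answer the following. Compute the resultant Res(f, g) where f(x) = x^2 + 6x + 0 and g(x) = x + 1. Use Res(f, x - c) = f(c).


For Res(f, x - c), we evaluate f at x = c.
f(-1) = (-1)^2 + 6*(-1) + 0
= 1 - 6 + 0
= -5 + 0 = -5
Res(f, g) = -5

-5


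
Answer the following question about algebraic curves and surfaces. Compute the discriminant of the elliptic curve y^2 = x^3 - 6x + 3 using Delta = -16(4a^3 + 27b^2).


Compute each component:
4a^3 = 4*(-6)^3 = 4*(-216) = -864
27b^2 = 27*3^2 = 27*9 = 243
4a^3 + 27b^2 = -864 + 243 = -621
Delta = -16*(-621) = 9936

9936


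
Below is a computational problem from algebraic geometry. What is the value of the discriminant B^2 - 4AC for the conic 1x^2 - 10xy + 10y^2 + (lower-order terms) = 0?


The discriminant of a conic Ax^2 + Bxy + Cy^2 + ... = 0 is B^2 - 4AC.
B^2 = (-10)^2 = 100
4AC = 4*1*10 = 40
Discriminant = 100 - 40 = 60

60


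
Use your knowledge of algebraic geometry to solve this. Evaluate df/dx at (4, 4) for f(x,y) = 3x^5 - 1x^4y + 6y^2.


df/dx = 5*3*x^4 + 4*(-1)*x^3*y
At (4,4): 5*3*4^4 + 4*(-1)*4^3*4
= 3840 - 1024
= 2816

2816


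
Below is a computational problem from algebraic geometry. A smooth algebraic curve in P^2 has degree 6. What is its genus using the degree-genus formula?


Using the genus formula for smooth plane curves:
g = (d-1)(d-2)/2
g = (6-1)(6-2)/2
g = 5*4/2
g = 20/2 = 10

10


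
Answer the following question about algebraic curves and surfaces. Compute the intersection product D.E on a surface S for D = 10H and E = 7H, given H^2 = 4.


Using bilinearity of the intersection pairing on a surface S:
(aH).(bH) = ab * (H.H)
We have H^2 = 4.
D.E = (10H).(7H) = 10*7*4
= 70*4
= 280

280


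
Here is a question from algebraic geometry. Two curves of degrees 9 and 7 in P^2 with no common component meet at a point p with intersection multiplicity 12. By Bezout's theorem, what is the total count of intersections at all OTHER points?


By Bezout's theorem, the total intersection number is d1 * d2.
Total = 9 * 7 = 63
Intersection multiplicity at p = 12
Remaining intersections = 63 - 12 = 51

51


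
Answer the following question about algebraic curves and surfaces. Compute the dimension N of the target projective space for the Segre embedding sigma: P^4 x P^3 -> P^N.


The Segre embedding maps P^m x P^n into P^N via
all products of coordinates from each factor.
N = (m+1)(n+1) - 1
N = (4+1)(3+1) - 1
N = 5*4 - 1
N = 20 - 1 = 19

19


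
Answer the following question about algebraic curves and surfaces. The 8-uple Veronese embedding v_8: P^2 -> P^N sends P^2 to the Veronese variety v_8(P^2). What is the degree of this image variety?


The Veronese variety v_8(P^2) has degree d^r.
d^r = 8^2 = 64

64


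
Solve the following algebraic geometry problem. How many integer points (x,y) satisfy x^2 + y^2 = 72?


Systematically check integer values of x where x^2 <= 72.
For each valid x, check if 72 - x^2 is a perfect square.
x=6: 72 - 36 = 36, sqrt = 6 (valid)
Total integer solutions found: 4

4


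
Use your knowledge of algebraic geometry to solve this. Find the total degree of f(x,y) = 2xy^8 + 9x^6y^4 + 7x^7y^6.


Examine each term for its total degree (sum of exponents).
  Term '2xy^8' has total degree 1+8 = 9.
  Term '9x^6y^4' has total degree 6+4 = 10.
  Term '7x^7y^6' has total degree 7+6 = 13.
The maximum total degree among all terms is 13.

13


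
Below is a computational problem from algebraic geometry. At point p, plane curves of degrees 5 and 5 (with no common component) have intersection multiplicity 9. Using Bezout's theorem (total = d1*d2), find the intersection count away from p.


By Bezout's theorem, the total intersection number is d1 * d2.
Total = 5 * 5 = 25
Intersection multiplicity at p = 9
Remaining intersections = 25 - 9 = 16

16


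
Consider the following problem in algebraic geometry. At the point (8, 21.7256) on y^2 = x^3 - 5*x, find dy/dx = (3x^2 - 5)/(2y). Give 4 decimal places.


Using implicit differentiation of y^2 = x^3 - 5*x:
2y * dy/dx = 3x^2 - 5
dy/dx = (3x^2 - 5)/(2y)
Numerator: 3*8^2 - 5 = 187
Denominator: 2*21.7256 = 43.4512
dy/dx = 187/43.4512 = 4.3037

4.3037


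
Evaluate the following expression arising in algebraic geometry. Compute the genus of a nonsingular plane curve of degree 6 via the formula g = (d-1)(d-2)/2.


Using the genus formula for smooth plane curves:
g = (d-1)(d-2)/2
g = (6-1)(6-2)/2
g = 5*4/2
g = 20/2 = 10

10


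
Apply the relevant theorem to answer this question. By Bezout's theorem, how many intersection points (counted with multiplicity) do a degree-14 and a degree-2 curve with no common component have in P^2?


Bezout's theorem states the intersection count equals the product of degrees.
Intersection count = 14 * 2 = 28

28


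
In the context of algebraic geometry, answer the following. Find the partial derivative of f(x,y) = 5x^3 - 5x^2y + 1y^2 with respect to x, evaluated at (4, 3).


df/dx = 3*5*x^2 + 2*(-5)*x^1*y
At (4,3): 3*5*4^2 + 2*(-5)*4^1*3
= 240 - 120
= 120

120


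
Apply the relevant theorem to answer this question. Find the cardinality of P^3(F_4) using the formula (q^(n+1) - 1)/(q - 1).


P^3(F_4) has (q^(n+1) - 1)/(q - 1) points.
= 4^3 + 4^2 + 4^1 + 4^0
= 64 + 16 + 4 + 1
= 85

85


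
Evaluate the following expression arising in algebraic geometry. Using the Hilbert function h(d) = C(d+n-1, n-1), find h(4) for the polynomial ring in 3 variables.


The Hilbert function for the polynomial ring in 3 variables is:
h(d) = C(d+n-1, n-1)
h(4) = C(4+3-1, 3-1) = C(6, 2)
= 6! / (2! * 4!)
= 15

15


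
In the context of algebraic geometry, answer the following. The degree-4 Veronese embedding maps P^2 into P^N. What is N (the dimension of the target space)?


The Veronese embedding v_d: P^n -> P^N maps each point to all
degree-d monomials in n+1 homogeneous coordinates.
N = C(n+d, d) - 1
N = C(2+4, 4) - 1
N = C(6, 4) - 1
C(6, 4) = 15
N = 15 - 1 = 14

14


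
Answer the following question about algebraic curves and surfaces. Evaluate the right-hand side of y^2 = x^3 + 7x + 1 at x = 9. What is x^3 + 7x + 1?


Compute x^3 + 7x + 1 at x = 9:
x^3 = 9^3 = 729
7*x = 7*9 = 63
Sum: 729 + 63 + 1 = 793

793


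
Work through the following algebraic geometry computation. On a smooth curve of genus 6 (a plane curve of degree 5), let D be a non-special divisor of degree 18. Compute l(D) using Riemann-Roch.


First, compute the genus of a smooth plane curve of degree 5:
g = (d-1)(d-2)/2 = (5-1)(5-2)/2 = 6
For a non-special divisor D (i.e., h^1(D) = 0), Riemann-Roch gives:
l(D) = deg(D) - g + 1
Since deg(D) = 18 >= 2g - 1 = 11, D is non-special.
l(D) = 18 - 6 + 1 = 13

13


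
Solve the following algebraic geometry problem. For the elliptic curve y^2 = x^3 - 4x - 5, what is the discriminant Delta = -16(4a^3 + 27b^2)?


Compute each component:
4a^3 = 4*(-4)^3 = 4*(-64) = -256
27b^2 = 27*(-5)^2 = 27*25 = 675
4a^3 + 27b^2 = -256 + 675 = 419
Delta = -16*419 = -6704

-6704


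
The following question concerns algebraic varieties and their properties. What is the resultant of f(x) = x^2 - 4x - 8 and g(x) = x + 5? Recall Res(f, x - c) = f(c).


For Res(f, x - c), we evaluate f at x = c.
f(-5) = (-5)^2 - 4*(-5) - 8
= 25 + 20 - 8
= 45 - 8 = 37
Res(f, g) = 37

37


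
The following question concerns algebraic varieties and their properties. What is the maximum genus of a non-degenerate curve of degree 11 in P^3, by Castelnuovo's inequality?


Castelnuovo's bound: write d - 1 = m(r-1) + epsilon with 0 <= epsilon < r-1.
d - 1 = 11 - 1 = 10
r - 1 = 3 - 1 = 2
10 = 5*2 + 0, so m = 5, epsilon = 0
pi(d, r) = m(m-1)(r-1)/2 + m*epsilon
= 5*4*2/2 + 5*0
= 40/2 + 0
= 20 + 0 = 20

20


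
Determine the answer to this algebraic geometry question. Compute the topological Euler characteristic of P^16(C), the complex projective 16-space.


The complex projective space P^16 has one cell in each even real dimension 0, 2, ..., 32.
The cohomology groups are H^{2k}(P^16) = Z for k = 0,...,16, and 0 otherwise.
Euler characteristic = sum of Betti numbers = 1 per even-dimensional cohomology group.
chi(P^16) = 16 + 1 = 17

17


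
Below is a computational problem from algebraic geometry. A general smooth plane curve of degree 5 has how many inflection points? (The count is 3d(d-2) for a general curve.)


For a general smooth plane curve C of degree d, the inflection points are
the intersection of C with its Hessian curve, which has degree 3(d-2).
By Bezout, the total intersection number is d * 3(d-2) = 5 * 9 = 45.
For a general curve every flex is ordinary, so each contributes
multiplicity 1 to C·Hess(C), and the number of distinct inflection
points is 3d(d-2).
Inflection points = 3*5*(5-2) = 3*5*3 = 45

45


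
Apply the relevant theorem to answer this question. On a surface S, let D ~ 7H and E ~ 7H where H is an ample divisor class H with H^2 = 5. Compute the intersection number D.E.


Using bilinearity of the intersection pairing on a surface S:
(aH).(bH) = ab * (H.H)
We have H^2 = 5.
D.E = (7H).(7H) = 7*7*5
= 49*5
= 245

245


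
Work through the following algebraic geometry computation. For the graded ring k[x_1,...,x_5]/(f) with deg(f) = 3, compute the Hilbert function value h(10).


For R = k[x_1,...,x_n]/(f) with f homogeneous of degree e:
The Hilbert series is (1 - t^e)/(1 - t)^n.
So h(d) = C(d+n-1, n-1) - C(d-e+n-1, n-1) for d >= e.
With n=5, e=3, d=10:
C(10+5-1, 5-1) = C(14, 4) = 1001
C(10-3+5-1, 5-1) = C(11, 4) = 330
h(10) = 1001 - 330 = 671

671


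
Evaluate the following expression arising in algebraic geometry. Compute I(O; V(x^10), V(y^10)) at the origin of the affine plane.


The intersection multiplicity of V(x^a) and V(y^b) at the origin is:
I(O; V(x^10), V(y^10)) = dim_k(k[x,y]/(x^10, y^10))
A basis for k[x,y]/(x^10, y^10) is the set of monomials x^i * y^j
where 0 <= i < 10 and 0 <= j < 10.
The number of such monomials is 10 * 10 = 100

100


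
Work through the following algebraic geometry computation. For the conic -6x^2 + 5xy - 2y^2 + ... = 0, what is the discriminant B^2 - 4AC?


The discriminant of a conic Ax^2 + Bxy + Cy^2 + ... = 0 is B^2 - 4AC.
B^2 = 5^2 = 25
4AC = 4*(-6)*(-2) = 48
Discriminant = 25 - 48 = -23

-23


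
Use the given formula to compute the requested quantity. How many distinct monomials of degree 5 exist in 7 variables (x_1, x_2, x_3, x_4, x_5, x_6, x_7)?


The number of degree-5 monomials in 7 variables is C(d+n-1, n-1).
= C(5+7-1, 7-1) = C(11, 6)
= 462

462


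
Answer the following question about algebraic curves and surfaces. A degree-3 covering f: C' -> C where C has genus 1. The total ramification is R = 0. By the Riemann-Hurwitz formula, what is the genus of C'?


Riemann-Hurwitz formula: 2g' - 2 = d(2g - 2) + R
Given: d = 3, g = 1, R = 0
2g' - 2 = 3*(2*1 - 2) + 0
2g' - 2 = 3*0 + 0
2g' - 2 = 0 + 0 = 0
2g' = 2
g' = 1

1


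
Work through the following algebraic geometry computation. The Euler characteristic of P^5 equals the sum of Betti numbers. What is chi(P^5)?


The complex projective space P^5 has one cell in each even real dimension 0, 2, ..., 10.
The cohomology groups are H^{2k}(P^5) = Z for k = 0,...,5, and 0 otherwise.
Euler characteristic = sum of Betti numbers = 1 per even-dimensional cohomology group.
chi(P^5) = 5 + 1 = 6

6


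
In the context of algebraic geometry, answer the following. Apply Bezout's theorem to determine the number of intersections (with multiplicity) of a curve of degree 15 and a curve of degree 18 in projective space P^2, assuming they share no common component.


Bezout's theorem states the intersection count equals the product of degrees.
Intersection count = 15 * 18 = 270

270


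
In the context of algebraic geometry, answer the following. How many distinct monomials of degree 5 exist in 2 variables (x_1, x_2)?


The number of degree-5 monomials in 2 variables is C(d+n-1, n-1).
= C(5+2-1, 2-1) = C(6, 1)
= 6

6


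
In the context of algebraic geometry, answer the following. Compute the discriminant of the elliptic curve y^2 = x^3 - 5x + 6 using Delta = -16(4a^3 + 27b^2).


Compute each component:
4a^3 = 4*(-5)^3 = 4*(-125) = -500
27b^2 = 27*6^2 = 27*36 = 972
4a^3 + 27b^2 = -500 + 972 = 472
Delta = -16*472 = -7552

-7552


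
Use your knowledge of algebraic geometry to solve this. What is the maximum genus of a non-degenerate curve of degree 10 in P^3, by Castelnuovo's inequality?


Castelnuovo's bound: write d - 1 = m(r-1) + epsilon with 0 <= epsilon < r-1.
d - 1 = 10 - 1 = 9
r - 1 = 3 - 1 = 2
9 = 4*2 + 1, so m = 4, epsilon = 1
pi(d, r) = m(m-1)(r-1)/2 + m*epsilon
= 4*3*2/2 + 4*1
= 24/2 + 4
= 12 + 4 = 16

16


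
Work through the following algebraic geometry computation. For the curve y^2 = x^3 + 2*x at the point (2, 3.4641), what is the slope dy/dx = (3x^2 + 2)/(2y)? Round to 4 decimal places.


Using implicit differentiation of y^2 = x^3 + 2*x:
2y * dy/dx = 3x^2 + 2
dy/dx = (3x^2 + 2)/(2y)
Numerator: 3*2^2 + 2 = 14
Denominator: 2*3.4641 = 6.9282
dy/dx = 14/6.9282 = 2.0207

2.0207


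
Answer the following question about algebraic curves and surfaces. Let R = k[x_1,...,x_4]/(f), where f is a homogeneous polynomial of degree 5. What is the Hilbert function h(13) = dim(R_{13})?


For R = k[x_1,...,x_n]/(f) with f homogeneous of degree e:
The Hilbert series is (1 - t^e)/(1 - t)^n.
So h(d) = C(d+n-1, n-1) - C(d-e+n-1, n-1) for d >= e.
With n=4, e=5, d=13:
C(13+4-1, 4-1) = C(16, 3) = 560
C(13-5+4-1, 4-1) = C(11, 3) = 165
h(13) = 560 - 165 = 395

395


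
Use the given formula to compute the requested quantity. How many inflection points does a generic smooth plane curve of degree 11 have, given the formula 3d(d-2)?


For a general smooth plane curve C of degree d, the inflection points are
the intersection of C with its Hessian curve, which has degree 3(d-2).
By Bezout, the total intersection number is d * 3(d-2) = 11 * 27 = 297.
For a general curve every flex is ordinary, so each contributes
multiplicity 1 to C·Hess(C), and the number of distinct inflection
points is 3d(d-2).
Inflection points = 3*11*(11-2) = 3*11*9 = 297

297


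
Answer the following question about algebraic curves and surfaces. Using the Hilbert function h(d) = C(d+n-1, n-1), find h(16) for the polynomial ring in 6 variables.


The Hilbert function for the polynomial ring in 6 variables is:
h(d) = C(d+n-1, n-1)
h(16) = C(16+6-1, 6-1) = C(21, 5)
= 21! / (5! * 16!)
= 20349

20349


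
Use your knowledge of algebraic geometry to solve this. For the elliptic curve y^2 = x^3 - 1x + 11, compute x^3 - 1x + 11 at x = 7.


Compute x^3 - 1x + 11 at x = 7:
x^3 = 7^3 = 343
(-1)*x = (-1)*7 = -7
Sum: 343 - 7 + 11 = 347

347


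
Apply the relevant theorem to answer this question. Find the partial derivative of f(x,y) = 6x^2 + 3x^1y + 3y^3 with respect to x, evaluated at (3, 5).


df/dx = 2*6*x^1 + 1*3*x^0*y
At (3,5): 2*6*3^1 + 1*3*3^0*5
= 36 + 15
= 51

51


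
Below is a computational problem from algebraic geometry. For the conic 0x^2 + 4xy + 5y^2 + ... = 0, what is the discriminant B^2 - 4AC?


The discriminant of a conic Ax^2 + Bxy + Cy^2 + ... = 0 is B^2 - 4AC.
B^2 = 4^2 = 16
4AC = 4*0*5 = 0
Discriminant = 16 + 0 = 16

16


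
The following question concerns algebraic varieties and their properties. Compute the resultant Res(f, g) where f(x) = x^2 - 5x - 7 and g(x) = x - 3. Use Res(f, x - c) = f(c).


For Res(f, x - c), we evaluate f at x = c.
f(3) = 3^2 - 5*3 - 7
= 9 - 15 - 7
= -6 - 7 = -13
Res(f, g) = -13

-13


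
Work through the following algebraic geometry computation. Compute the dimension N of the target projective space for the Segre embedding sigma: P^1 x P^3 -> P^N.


The Segre embedding maps P^m x P^n into P^N via
all products of coordinates from each factor.
N = (m+1)(n+1) - 1
N = (1+1)(3+1) - 1
N = 2*4 - 1
N = 8 - 1 = 7

7


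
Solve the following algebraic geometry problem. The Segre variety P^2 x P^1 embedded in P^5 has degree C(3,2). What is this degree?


The degree of the Segre variety P^2 x P^1 is C(m+n, m).
= C(3, 2)
= 3

3


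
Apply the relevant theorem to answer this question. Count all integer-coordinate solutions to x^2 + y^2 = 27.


Systematically check integer values of x where x^2 <= 27.
For each valid x, check if 27 - x^2 is a perfect square.
Total integer solutions found: 0

0


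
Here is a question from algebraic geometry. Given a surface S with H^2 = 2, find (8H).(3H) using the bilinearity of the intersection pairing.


Using bilinearity of the intersection pairing on a surface S:
(aH).(bH) = ab * (H.H)
We have H^2 = 2.
D.E = (8H).(3H) = 8*3*2
= 24*2
= 48

48


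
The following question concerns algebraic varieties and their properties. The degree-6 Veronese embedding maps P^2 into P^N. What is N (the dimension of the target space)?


The Veronese embedding v_d: P^n -> P^N maps each point to all
degree-d monomials in n+1 homogeneous coordinates.
N = C(n+d, d) - 1
N = C(2+6, 6) - 1
N = C(8, 6) - 1
C(8, 6) = 28
N = 28 - 1 = 27

27


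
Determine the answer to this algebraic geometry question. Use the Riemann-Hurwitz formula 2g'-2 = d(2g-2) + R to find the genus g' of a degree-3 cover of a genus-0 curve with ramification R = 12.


Riemann-Hurwitz formula: 2g' - 2 = d(2g - 2) + R
Given: d = 3, g = 0, R = 12
2g' - 2 = 3*(2*0 - 2) + 12
2g' - 2 = 3*(-2) + 12
2g' - 2 = -6 + 12 = 6
2g' = 8
g' = 4

4


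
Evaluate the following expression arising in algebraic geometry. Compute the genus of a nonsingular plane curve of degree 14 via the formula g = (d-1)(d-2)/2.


Using the genus formula for smooth plane curves:
g = (d-1)(d-2)/2
g = (14-1)(14-2)/2
g = 13*12/2
g = 156/2 = 78

78


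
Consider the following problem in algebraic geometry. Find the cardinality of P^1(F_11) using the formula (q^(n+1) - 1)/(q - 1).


P^1(F_11) has (q^(n+1) - 1)/(q - 1) points.
= 11^1 + 11^0
= 11 + 1
= 12

12


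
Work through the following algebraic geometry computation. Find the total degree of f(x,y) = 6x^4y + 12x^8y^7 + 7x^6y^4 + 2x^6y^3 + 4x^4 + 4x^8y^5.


Examine each term for its total degree (sum of exponents).
  Term '6x^4y' has total degree 4+1 = 5.
  Term '12x^8y^7' has total degree 8+7 = 15.
  Term '7x^6y^4' has total degree 6+4 = 10.
  Term '2x^6y^3' has total degree 6+3 = 9.
  Term '4x^4' has total degree 4+0 = 4.
  Term '4x^8y^5' has total degree 8+5 = 13.
The maximum total degree among all terms is 15.

15


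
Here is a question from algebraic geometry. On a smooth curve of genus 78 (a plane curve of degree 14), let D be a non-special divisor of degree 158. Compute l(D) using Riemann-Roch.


First, compute the genus of a smooth plane curve of degree 14:
g = (d-1)(d-2)/2 = (14-1)(14-2)/2 = 78
For a non-special divisor D (i.e., h^1(D) = 0), Riemann-Roch gives:
l(D) = deg(D) - g + 1
Since deg(D) = 158 >= 2g - 1 = 155, D is non-special.
l(D) = 158 - 78 + 1 = 81

81


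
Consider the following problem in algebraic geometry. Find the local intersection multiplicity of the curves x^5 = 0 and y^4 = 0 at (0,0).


The intersection multiplicity of V(x^a) and V(y^b) at the origin is:
I(O; V(x^5), V(y^4)) = dim_k(k[x,y]/(x^5, y^4))
A basis for k[x,y]/(x^5, y^4) is the set of monomials x^i * y^j
where 0 <= i < 5 and 0 <= j < 4.
The number of such monomials is 5 * 4 = 20

20


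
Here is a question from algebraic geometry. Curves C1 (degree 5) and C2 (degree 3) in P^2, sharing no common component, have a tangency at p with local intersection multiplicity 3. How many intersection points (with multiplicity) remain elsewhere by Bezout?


By Bezout's theorem, the total intersection number is d1 * d2.
Total = 5 * 3 = 15
Intersection multiplicity at p = 3
Remaining intersections = 15 - 3 = 12

12


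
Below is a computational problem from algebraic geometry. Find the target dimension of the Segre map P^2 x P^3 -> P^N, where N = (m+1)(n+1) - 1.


The Segre embedding maps P^m x P^n into P^N via
all products of coordinates from each factor.
N = (m+1)(n+1) - 1
N = (2+1)(3+1) - 1
N = 3*4 - 1
N = 12 - 1 = 11

11


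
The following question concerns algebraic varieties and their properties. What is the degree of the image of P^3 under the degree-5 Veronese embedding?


The Veronese variety v_5(P^3) has degree d^r.
d^r = 5^3 = 125

125


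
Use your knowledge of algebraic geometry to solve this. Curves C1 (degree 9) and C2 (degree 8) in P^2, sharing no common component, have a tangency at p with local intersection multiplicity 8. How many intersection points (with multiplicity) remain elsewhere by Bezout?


By Bezout's theorem, the total intersection number is d1 * d2.
Total = 9 * 8 = 72
Intersection multiplicity at p = 8
Remaining intersections = 72 - 8 = 64

64


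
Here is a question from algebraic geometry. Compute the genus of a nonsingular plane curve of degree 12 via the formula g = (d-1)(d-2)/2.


Using the genus formula for smooth plane curves:
g = (d-1)(d-2)/2
g = (12-1)(12-2)/2
g = 11*10/2
g = 110/2 = 55

55


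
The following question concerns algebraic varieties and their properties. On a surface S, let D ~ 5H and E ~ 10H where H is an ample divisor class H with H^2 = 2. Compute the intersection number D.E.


Using bilinearity of the intersection pairing on a surface S:
(aH).(bH) = ab * (H.H)
We have H^2 = 2.
D.E = (5H).(10H) = 5*10*2
= 50*2
= 100

100


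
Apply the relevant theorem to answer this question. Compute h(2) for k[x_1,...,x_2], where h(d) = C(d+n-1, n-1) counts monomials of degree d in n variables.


The Hilbert function for the polynomial ring in 2 variables is:
h(d) = C(d+n-1, n-1)
h(2) = C(2+2-1, 2-1) = C(3, 1)
= 3! / (1! * 2!)
= 3

3


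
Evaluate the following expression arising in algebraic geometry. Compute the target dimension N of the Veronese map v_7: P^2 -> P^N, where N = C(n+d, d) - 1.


The Veronese embedding v_d: P^n -> P^N maps each point to all
degree-d monomials in n+1 homogeneous coordinates.
N = C(n+d, d) - 1
N = C(2+7, 7) - 1
N = C(9, 7) - 1
C(9, 7) = 36
N = 36 - 1 = 35

35


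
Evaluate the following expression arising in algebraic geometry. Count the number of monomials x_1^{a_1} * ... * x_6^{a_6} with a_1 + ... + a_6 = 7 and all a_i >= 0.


The number of degree-7 monomials in 6 variables is C(d+n-1, n-1).
= C(7+6-1, 6-1) = C(12, 5)
= 792

792


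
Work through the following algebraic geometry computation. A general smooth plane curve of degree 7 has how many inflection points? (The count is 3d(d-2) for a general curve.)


For a general smooth plane curve C of degree d, the inflection points are
the intersection of C with its Hessian curve, which has degree 3(d-2).
By Bezout, the total intersection number is d * 3(d-2) = 7 * 15 = 105.
For a general curve every flex is ordinary, so each contributes
multiplicity 1 to C·Hess(C), and the number of distinct inflection
points is 3d(d-2).
Inflection points = 3*7*(7-2) = 3*7*5 = 105

105


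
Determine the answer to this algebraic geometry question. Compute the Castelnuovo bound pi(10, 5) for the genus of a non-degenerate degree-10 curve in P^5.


Castelnuovo's bound: write d - 1 = m(r-1) + epsilon with 0 <= epsilon < r-1.
d - 1 = 10 - 1 = 9
r - 1 = 5 - 1 = 4
9 = 2*4 + 1, so m = 2, epsilon = 1
pi(d, r) = m(m-1)(r-1)/2 + m*epsilon
= 2*1*4/2 + 2*1
= 8/2 + 2
= 4 + 2 = 6

6


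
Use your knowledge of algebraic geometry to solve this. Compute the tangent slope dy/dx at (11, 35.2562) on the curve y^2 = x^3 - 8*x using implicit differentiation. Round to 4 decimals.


Using implicit differentiation of y^2 = x^3 - 8*x:
2y * dy/dx = 3x^2 - 8
dy/dx = (3x^2 - 8)/(2y)
Numerator: 3*11^2 - 8 = 355
Denominator: 2*35.2562 = 70.5124
dy/dx = 355/70.5124 = 5.0346

5.0346


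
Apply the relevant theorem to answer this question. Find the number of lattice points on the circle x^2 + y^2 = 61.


Systematically check integer values of x where x^2 <= 61.
For each valid x, check if 61 - x^2 is a perfect square.
x=5: 61 - 25 = 36, sqrt = 6 (valid)
x=6: 61 - 36 = 25, sqrt = 5 (valid)
Total integer solutions found: 8

8


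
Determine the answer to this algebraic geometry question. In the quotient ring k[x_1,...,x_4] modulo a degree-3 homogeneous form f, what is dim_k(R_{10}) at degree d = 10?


For R = k[x_1,...,x_n]/(f) with f homogeneous of degree e:
The Hilbert series is (1 - t^e)/(1 - t)^n.
So h(d) = C(d+n-1, n-1) - C(d-e+n-1, n-1) for d >= e.
With n=4, e=3, d=10:
C(10+4-1, 4-1) = C(13, 3) = 286
C(10-3+4-1, 4-1) = C(10, 3) = 120
h(10) = 286 - 120 = 166

166


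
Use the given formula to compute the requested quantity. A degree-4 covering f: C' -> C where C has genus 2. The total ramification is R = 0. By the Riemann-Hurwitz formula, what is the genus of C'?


Riemann-Hurwitz formula: 2g' - 2 = d(2g - 2) + R
Given: d = 4, g = 2, R = 0
2g' - 2 = 4*(2*2 - 2) + 0
2g' - 2 = 4*2 + 0
2g' - 2 = 8 + 0 = 8
2g' = 10
g' = 5

5


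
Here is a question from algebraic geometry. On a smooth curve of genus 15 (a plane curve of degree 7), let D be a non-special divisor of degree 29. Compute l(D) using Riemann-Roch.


First, compute the genus of a smooth plane curve of degree 7:
g = (d-1)(d-2)/2 = (7-1)(7-2)/2 = 15
For a non-special divisor D (i.e., h^1(D) = 0), Riemann-Roch gives:
l(D) = deg(D) - g + 1
Since deg(D) = 29 >= 2g - 1 = 29, D is non-special.
l(D) = 29 - 15 + 1 = 15

15


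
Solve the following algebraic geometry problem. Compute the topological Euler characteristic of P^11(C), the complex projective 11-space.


The complex projective space P^11 has one cell in each even real dimension 0, 2, ..., 22.
The cohomology groups are H^{2k}(P^11) = Z for k = 0,...,11, and 0 otherwise.
Euler characteristic = sum of Betti numbers = 1 per even-dimensional cohomology group.
chi(P^11) = 11 + 1 = 12

12


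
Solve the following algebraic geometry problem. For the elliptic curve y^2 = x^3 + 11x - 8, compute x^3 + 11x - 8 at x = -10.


Compute x^3 + 11x - 8 at x = -10:
x^3 = (-10)^3 = -1000
11*x = 11*(-10) = -110
Sum: -1000 - 110 - 8 = -1118

-1118


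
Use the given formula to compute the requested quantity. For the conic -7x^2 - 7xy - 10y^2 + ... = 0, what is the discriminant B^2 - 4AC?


The discriminant of a conic Ax^2 + Bxy + Cy^2 + ... = 0 is B^2 - 4AC.
B^2 = (-7)^2 = 49
4AC = 4*(-7)*(-10) = 280
Discriminant = 49 - 280 = -231

-231


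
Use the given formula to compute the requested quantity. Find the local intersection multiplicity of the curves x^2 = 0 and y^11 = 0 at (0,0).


The intersection multiplicity of V(x^a) and V(y^b) at the origin is:
I(O; V(x^2), V(y^11)) = dim_k(k[x,y]/(x^2, y^11))
A basis for k[x,y]/(x^2, y^11) is the set of monomials x^i * y^j
where 0 <= i < 2 and 0 <= j < 11.
The number of such monomials is 2 * 11 = 22

22
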